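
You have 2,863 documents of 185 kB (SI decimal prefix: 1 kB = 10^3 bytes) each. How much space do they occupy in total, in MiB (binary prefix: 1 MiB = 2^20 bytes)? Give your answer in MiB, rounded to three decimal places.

Total = 2,863 × 185 kB = 529,655 kB
= 529,655 × 1,000 bytes = 529,655,000 bytes
1 MiB = 1,048,576 bytes
529,655,000 / 1,048,576 = 505.118 MiB

505.118 MiB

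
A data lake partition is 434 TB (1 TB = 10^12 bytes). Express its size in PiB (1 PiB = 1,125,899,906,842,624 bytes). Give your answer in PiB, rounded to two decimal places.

0.39 PiB

434 TB = 434 × 10^12 bytes = 434,000,000,000,000 bytes
1 PiB = 2^50 bytes = 1,125,899,906,842,624 bytes
434,000,000,000,000 / 1,125,899,906,842,624 = 0.39 PiB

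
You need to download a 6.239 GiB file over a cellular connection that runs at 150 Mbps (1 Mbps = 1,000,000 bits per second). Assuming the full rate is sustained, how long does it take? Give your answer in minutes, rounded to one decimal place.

6.0 minutes

6.239 GiB = 6,699,075,239.936 bytes = 53,592,601,919.488 bits
150 Mbps = 150,000,000 bits/s
time = 53,592,601,919.488 / 150,000,000 = 357.28 s
357.28 s / 60 = 6.0 minutes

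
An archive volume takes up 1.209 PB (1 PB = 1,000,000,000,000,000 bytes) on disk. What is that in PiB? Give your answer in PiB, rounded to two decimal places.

1.07 PiB

1.209 PB = 1.209 × 10^15 bytes = 1,209,000,000,000,000 bytes
1 PiB = 1,125,899,906,842,624 bytes
1,209,000,000,000,000 / 1,125,899,906,842,624 = 1.07 PiB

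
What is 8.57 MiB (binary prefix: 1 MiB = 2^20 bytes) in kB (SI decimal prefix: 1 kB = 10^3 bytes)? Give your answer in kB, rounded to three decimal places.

8,986.296 kB

8.57 MiB = 8.57 × 2^20 bytes = 8,986,296.32 bytes
1 kB = 10^3 bytes = 1,000 bytes
8,986,296.32 / 1,000 = 8,986.296 kB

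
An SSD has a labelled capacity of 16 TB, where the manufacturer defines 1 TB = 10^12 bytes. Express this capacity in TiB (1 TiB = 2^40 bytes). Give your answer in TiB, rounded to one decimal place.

14.6 TiB

16 TB = 16 × 10^12 bytes = 16,000,000,000,000 bytes
1 TiB = 2^40 bytes = 1,099,511,627,776 bytes
16,000,000,000,000 / 1,099,511,627,776 = 14.6 TiB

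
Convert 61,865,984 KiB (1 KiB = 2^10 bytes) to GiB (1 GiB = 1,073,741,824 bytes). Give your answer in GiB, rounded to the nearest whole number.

59 GiB

61,865,984 KiB = 61,865,984 × 2^10 bytes = 63,350,767,616 bytes
1 GiB = 2^30 bytes = 1,073,741,824 bytes
63,350,767,616 / 1,073,741,824 = 59 GiB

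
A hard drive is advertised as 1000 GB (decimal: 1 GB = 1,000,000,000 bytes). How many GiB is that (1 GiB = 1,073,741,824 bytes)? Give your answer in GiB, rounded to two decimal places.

1000 GB = 1000 × 10^9 bytes = 1,000,000,000,000 bytes
1 GiB = 1,073,741,824 bytes
1,000,000,000,000 / 1,073,741,824 = 931.32 GiB

931.32 GiB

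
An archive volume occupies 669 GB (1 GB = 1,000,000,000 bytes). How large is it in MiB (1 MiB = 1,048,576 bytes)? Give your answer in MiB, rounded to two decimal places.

638,008.12 MiB

669 GB = 669 × 10^9 bytes = 669,000,000,000 bytes
1 MiB = 2^20 bytes = 1,048,576 bytes
669,000,000,000 / 1,048,576 = 638,008.12 MiB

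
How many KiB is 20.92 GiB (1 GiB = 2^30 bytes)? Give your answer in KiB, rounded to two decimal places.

21,936,209.92 KiB

20.92 GiB × 1,073,741,824 bytes/GiB = 22,462,678,958.08 bytes
1 KiB = 1,024 bytes
22,462,678,958.08 / 1,024 = 21,936,209.92 KiB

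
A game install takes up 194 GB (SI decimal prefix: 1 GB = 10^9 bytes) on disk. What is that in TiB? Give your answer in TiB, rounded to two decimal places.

194 GB × 1,000,000,000 bytes/GB = 194,000,000,000 bytes
1 TiB = 1,099,511,627,776 bytes
194,000,000,000 / 1,099,511,627,776 = 0.18 TiB

0.18 TiB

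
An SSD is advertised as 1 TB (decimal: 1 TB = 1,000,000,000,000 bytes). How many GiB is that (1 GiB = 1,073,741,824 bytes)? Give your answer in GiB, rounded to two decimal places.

1 TB × 1,000,000,000,000 bytes/TB = 1,000,000,000,000 bytes
1 GiB = 2^30 bytes = 1,073,741,824 bytes
1,000,000,000,000 / 1,073,741,824 = 931.32 GiB

931.32 GiB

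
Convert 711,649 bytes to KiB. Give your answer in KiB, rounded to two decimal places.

694.97 KiB

711,649 bytes given.
1 KiB = 2^10 bytes = 1,024 bytes
711,649 / 1,024 = 694.97 KiB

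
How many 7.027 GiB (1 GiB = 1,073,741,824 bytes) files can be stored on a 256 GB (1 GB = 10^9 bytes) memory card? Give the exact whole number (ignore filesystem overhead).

33

Capacity: 256 GB = 256,000,000,000 bytes
Per item: 7.027 GiB = 7,545,183,797.248 bytes
⌊256,000,000,000 / 7,545,183,797.248⌋ = 33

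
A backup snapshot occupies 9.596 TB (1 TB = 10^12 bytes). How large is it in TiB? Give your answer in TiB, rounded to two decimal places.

9.596 TB × 1,000,000,000,000 bytes/TB = 9,596,000,000,000 bytes
1 TiB = 1,099,511,627,776 bytes
9,596,000,000,000 / 1,099,511,627,776 = 8.73 TiB

8.73 TiB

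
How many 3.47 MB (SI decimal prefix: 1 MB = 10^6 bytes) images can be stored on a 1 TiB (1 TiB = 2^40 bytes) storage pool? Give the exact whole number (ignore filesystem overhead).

316,862

Capacity: 1 TiB = 1,099,511,627,776 bytes
Per item: 3.47 MB = 3,470,000 bytes
⌊1,099,511,627,776 / 3,470,000⌋ = 316,862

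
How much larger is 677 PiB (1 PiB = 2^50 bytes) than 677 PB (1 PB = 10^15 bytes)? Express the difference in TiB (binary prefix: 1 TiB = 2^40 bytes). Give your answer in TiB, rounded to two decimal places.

677 PiB = 677 × 1,125,899,906,842,624 = 762,234,236,932,456,448 bytes
677 PB = 677 × 1,000,000,000,000,000 = 677,000,000,000,000,000 bytes
difference = 85,234,236,932,456,448 bytes
85,234,236,932,456,448 / 1,099,511,627,776 = 77,520.09 TiB

77,520.09 TiB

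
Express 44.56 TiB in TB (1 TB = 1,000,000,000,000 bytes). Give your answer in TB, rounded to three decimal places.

48.994 TB

44.56 TiB = 44.56 × 2^40 bytes = 48,994,238,133,698.56 bytes
1 TB = 10^12 bytes = 1,000,000,000,000 bytes
48,994,238,133,698.56 / 1,000,000,000,000 = 48.994 TB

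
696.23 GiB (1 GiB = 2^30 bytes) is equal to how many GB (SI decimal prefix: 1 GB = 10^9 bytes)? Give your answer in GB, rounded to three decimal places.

696.23 GiB × 1,073,741,824 bytes/GiB = 747,571,270,123.52 bytes
1 GB = 1,000,000,000 bytes
747,571,270,123.52 / 1,000,000,000 = 747.571 GB

747.571 GB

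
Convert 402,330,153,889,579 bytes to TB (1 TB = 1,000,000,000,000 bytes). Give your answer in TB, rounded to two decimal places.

402.33 TB

402,330,153,889,579 bytes given.
1 TB = 10^12 bytes = 1,000,000,000,000 bytes
402,330,153,889,579 / 1,000,000,000,000 = 402.33 TB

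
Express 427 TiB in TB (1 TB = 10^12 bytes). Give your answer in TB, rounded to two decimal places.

469.49 TB

427 TiB = 427 × 2^40 bytes = 469,491,465,060,352 bytes
1 TB = 1,000,000,000,000 bytes
469,491,465,060,352 / 1,000,000,000,000 = 469.49 TB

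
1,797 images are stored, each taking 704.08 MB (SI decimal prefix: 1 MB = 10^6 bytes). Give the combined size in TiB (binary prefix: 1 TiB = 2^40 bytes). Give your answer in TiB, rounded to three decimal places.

Total = 1,797 × 704.08 MB = 1265231.76 MB
= 1265231.76 × 1,000,000 bytes = 1,265,231,760,000 bytes
1 TiB = 1,099,511,627,776 bytes
1,265,231,760,000 / 1,099,511,627,776 = 1.151 TiB

1.151 TiB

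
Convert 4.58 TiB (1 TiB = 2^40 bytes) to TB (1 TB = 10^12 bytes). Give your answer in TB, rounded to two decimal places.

5.04 TB

4.58 TiB = 4.58 × 2^40 bytes = 5,035,763,255,214.08 bytes
1 TB = 10^12 bytes = 1,000,000,000,000 bytes
5,035,763,255,214.08 / 1,000,000,000,000 = 5.04 TB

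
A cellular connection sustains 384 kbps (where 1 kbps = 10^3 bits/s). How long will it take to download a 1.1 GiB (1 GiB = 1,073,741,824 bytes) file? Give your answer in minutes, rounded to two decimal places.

1.1 GiB = 1,181,116,006.4 bytes = 9,448,928,051.2 bits
384 kbps = 384,000 bits/s
time = 9,448,928,051.2 / 384,000 = 24,606.583 s
24,606.583 s / 60 = 410.11 minutes

410.11 minutes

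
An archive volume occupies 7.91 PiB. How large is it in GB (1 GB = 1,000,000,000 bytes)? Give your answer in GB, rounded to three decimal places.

8,905,868.263 GB

7.91 PiB × 1,125,899,906,842,624 bytes/PiB = 8,905,868,263,125,155.84 bytes
1 GB = 1,000,000,000 bytes
8,905,868,263,125,155.84 / 1,000,000,000 = 8,905,868.263 GB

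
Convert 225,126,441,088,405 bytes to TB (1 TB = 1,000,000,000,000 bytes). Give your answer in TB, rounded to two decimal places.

225,126,441,088,405 bytes given.
1 TB = 1,000,000,000,000 bytes
225,126,441,088,405 / 1,000,000,000,000 = 225.13 TB

225.13 TB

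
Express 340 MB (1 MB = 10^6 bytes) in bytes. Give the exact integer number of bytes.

340 × 1,000,000 = 340,000,000 bytes

340,000,000 bytes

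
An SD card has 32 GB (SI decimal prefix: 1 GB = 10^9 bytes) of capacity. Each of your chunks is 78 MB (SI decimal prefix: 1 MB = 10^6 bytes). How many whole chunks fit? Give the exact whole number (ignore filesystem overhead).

Capacity: 32 GB = 32,000,000,000 bytes
Per item: 78 MB = 78,000,000 bytes
⌊32,000,000,000 / 78,000,000⌋ = 410

410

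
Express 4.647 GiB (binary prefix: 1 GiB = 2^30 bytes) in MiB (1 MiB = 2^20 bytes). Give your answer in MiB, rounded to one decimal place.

4.647 GiB = 4.647 × 2^30 bytes = 4,989,678,256.128 bytes
1 MiB = 2^20 bytes = 1,048,576 bytes
4,989,678,256.128 / 1,048,576 = 4,758.5 MiB

4,758.5 MiB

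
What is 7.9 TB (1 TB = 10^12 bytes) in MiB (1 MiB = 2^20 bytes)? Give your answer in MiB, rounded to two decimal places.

7,534,027.10 MiB

7.9 TB = 7.9 × 10^12 bytes = 7,900,000,000,000 bytes
1 MiB = 1,048,576 bytes
7,900,000,000,000 / 1,048,576 = 7,534,027.10 MiB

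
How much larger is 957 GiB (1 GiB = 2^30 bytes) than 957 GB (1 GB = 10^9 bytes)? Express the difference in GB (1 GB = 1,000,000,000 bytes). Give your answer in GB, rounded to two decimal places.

70.57 GB

957 GiB = 957 × 1,073,741,824 = 1,027,570,925,568 bytes
957 GB = 957 × 1,000,000,000 = 957,000,000,000 bytes
difference = 70,570,925,568 bytes
70,570,925,568 / 1,000,000,000 = 70.57 GB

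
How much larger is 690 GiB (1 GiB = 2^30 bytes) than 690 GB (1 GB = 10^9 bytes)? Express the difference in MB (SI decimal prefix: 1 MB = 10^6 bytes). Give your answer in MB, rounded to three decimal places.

50,881.859 MB

690 GiB = 690 × 1,073,741,824 = 740,881,858,560 bytes
690 GB = 690 × 1,000,000,000 = 690,000,000,000 bytes
difference = 50,881,858,560 bytes
50,881,858,560 / 1,000,000 = 50,881.859 MB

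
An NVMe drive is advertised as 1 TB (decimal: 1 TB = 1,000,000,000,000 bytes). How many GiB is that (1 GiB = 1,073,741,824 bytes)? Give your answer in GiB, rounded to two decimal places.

1 TB = 1 × 10^12 bytes = 1,000,000,000,000 bytes
1 GiB = 1,073,741,824 bytes
1,000,000,000,000 / 1,073,741,824 = 931.32 GiB

931.32 GiB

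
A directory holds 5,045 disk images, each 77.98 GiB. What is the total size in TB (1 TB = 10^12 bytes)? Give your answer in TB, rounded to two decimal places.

422.42 TB

Total = 5,045 × 77.98 GiB = 393409.1 GiB
= 393409.1 × 1,073,741,824 bytes = 422,419,804,612,198.4 bytes
1 TB = 1,000,000,000,000 bytes
422,419,804,612,198.4 / 1,000,000,000,000 = 422.42 TB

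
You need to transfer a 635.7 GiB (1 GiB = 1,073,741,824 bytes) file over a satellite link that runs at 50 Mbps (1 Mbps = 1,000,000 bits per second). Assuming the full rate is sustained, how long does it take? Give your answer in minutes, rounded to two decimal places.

1,820.21 minutes

635.7 GiB = 682,577,677,516.8 bytes = 5,460,621,420,134.4 bits
50 Mbps = 50,000,000 bits/s
time = 5,460,621,420,134.4 / 50,000,000 = 109,212.428 s
109,212.428 s / 60 = 1,820.21 minutes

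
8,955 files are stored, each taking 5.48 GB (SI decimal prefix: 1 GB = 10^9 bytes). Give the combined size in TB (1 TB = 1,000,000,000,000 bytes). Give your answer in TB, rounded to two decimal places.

Total = 8,955 × 5.48 GB = 49073.4 GB
= 49073.4 × 1,000,000,000 bytes = 49,073,400,000,000 bytes
1 TB = 1,000,000,000,000 bytes
49,073,400,000,000 / 1,000,000,000,000 = 49.07 TB

49.07 TB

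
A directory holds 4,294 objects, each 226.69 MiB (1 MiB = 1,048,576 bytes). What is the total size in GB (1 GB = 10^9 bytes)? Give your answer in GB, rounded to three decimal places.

1,020.691 GB

Total = 4,294 × 226.69 MiB = 973406.86 MiB
= 973406.86 × 1,048,576 bytes = 1,020,691,071,631.36 bytes
1 GB = 1,000,000,000 bytes
1,020,691,071,631.36 / 1,000,000,000 = 1,020.691 GB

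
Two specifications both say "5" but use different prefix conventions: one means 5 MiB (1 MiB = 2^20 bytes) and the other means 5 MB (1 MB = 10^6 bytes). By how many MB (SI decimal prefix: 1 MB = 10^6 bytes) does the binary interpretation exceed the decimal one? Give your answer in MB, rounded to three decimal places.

5 MiB = 5 × 1,048,576 = 5,242,880 bytes
5 MB = 5 × 1,000,000 = 5,000,000 bytes
difference = 242,880 bytes
242,880 / 1,000,000 = 0.243 MB

0.243 MB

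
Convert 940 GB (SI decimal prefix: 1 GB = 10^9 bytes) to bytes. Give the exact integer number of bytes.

940,000,000,000 bytes

940 × 1,000,000,000 = 940,000,000,000 bytes  (1 GB = 10^9 bytes)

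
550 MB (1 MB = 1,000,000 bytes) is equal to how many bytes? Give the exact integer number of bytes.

550 × 1,000,000 = 550,000,000 bytes

550,000,000 bytes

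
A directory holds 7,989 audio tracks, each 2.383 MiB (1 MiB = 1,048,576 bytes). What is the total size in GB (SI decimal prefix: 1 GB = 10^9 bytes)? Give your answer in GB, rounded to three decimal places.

Total = 7,989 × 2.383 MiB = 19037.787 MiB
= 19037.787 × 1,048,576 bytes = 19,962,566,541.312 bytes
1 GB = 1,000,000,000 bytes
19,962,566,541.312 / 1,000,000,000 = 19.963 GB

19.963 GB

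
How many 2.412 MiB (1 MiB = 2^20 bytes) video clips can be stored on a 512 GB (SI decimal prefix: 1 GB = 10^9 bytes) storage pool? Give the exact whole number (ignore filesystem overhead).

Capacity: 512 GB = 512,000,000,000 bytes
Per item: 2.412 MiB = 2,529,165.312 bytes
⌊512,000,000,000 / 2,529,165.312⌋ = 202,438

202,438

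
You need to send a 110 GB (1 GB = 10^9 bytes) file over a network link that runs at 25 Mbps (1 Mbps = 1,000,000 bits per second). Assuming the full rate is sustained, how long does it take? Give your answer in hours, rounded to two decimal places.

110 GB = 110,000,000,000 bytes = 880,000,000,000 bits
25 Mbps = 25,000,000 bits/s
time = 880,000,000,000 / 25,000,000 = 35,200.0000 s
35,200.0000 s / 3600 = 9.78 hours

9.78 hours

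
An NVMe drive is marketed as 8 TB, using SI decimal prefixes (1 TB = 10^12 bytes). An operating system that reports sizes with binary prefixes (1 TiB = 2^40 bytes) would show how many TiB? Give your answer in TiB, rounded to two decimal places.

8 TB = 8 × 10^12 bytes = 8,000,000,000,000 bytes
1 TiB = 2^40 bytes = 1,099,511,627,776 bytes
8,000,000,000,000 / 1,099,511,627,776 = 7.28 TiB

7.28 TiB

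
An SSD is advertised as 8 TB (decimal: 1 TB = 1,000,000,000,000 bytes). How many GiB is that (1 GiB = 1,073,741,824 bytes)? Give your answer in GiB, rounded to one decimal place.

7,450.6 GiB

8 TB × 1,000,000,000,000 bytes/TB = 8,000,000,000,000 bytes
1 GiB = 2^30 bytes = 1,073,741,824 bytes
8,000,000,000,000 / 1,073,741,824 = 7,450.6 GiB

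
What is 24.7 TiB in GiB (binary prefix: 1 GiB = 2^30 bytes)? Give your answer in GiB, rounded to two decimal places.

24.7 TiB = 24.7 × 2^40 bytes = 27,157,937,206,067.2 bytes
1 GiB = 2^30 bytes = 1,073,741,824 bytes
27,157,937,206,067.2 / 1,073,741,824 = 25,292.80 GiB

25,292.80 GiB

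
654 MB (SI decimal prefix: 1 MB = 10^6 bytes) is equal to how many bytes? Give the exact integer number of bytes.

654 × 1,000,000 = 654,000,000 bytes  (1 MB = 10^6 bytes)

654,000,000 bytes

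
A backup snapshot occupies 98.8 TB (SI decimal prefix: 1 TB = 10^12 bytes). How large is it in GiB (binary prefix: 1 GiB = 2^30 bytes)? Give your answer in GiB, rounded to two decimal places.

92,014.67 GiB

98.8 TB × 1,000,000,000,000 bytes/TB = 98,800,000,000,000 bytes
1 GiB = 1,073,741,824 bytes
98,800,000,000,000 / 1,073,741,824 = 92,014.67 GiB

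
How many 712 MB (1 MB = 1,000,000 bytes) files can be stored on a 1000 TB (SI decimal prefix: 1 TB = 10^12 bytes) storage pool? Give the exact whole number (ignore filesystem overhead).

1,404,494

Capacity: 1000 TB = 1,000,000,000,000,000 bytes
Per item: 712 MB = 712,000,000 bytes
⌊1,000,000,000,000,000 / 712,000,000⌋ = 1,404,494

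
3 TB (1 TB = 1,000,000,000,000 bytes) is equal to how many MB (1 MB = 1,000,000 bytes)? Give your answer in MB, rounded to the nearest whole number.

3 TB = 3 × 10^12 bytes = 3,000,000,000,000 bytes
1 MB = 1,000,000 bytes
3,000,000,000,000 / 1,000,000 = 3,000,000 MB

3,000,000 MB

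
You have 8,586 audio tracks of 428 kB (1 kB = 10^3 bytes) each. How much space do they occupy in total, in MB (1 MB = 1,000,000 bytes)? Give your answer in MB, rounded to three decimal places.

3,674.808 MB

Total = 8,586 × 428 kB = 3,674,808 kB
= 3,674,808 × 1,000 bytes = 3,674,808,000 bytes
1 MB = 1,000,000 bytes
3,674,808,000 / 1,000,000 = 3,674.808 MB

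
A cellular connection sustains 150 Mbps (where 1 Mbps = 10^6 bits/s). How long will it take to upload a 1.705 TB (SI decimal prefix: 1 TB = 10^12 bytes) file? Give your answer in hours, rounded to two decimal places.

25.26 hours

1.705 TB = 1,705,000,000,000 bytes = 13,640,000,000,000 bits
150 Mbps = 150,000,000 bits/s
time = 13,640,000,000,000 / 150,000,000 = 90,933.3333 s
90,933.3333 s / 3600 = 25.26 hours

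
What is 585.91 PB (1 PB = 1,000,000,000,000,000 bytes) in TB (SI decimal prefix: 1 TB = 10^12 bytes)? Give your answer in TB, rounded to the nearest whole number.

585.91 PB = 585.91 × 10^15 bytes = 585,910,000,000,000,000 bytes
1 TB = 1,000,000,000,000 bytes
585,910,000,000,000,000 / 1,000,000,000,000 = 585,910 TB

585,910 TB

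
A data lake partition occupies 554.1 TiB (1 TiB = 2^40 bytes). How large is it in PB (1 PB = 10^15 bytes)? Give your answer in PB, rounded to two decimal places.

554.1 TiB = 554.1 × 2^40 bytes = 609,239,392,950,681.6 bytes
1 PB = 1,000,000,000,000,000 bytes
609,239,392,950,681.6 / 1,000,000,000,000,000 = 0.61 PB

0.61 PB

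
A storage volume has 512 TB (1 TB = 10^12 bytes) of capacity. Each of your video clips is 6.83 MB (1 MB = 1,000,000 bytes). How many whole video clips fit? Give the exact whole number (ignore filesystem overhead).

74,963,396

Capacity: 512 TB = 512,000,000,000,000 bytes
Per item: 6.83 MB = 6,830,000 bytes
⌊512,000,000,000,000 / 6,830,000⌋ = 74,963,396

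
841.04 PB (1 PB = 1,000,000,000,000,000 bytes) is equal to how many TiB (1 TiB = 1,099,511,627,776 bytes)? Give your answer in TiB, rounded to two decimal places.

841.04 PB × 1,000,000,000,000,000 bytes/PB = 841,040,000,000,000,000 bytes
1 TiB = 1,099,511,627,776 bytes
841,040,000,000,000,000 / 1,099,511,627,776 = 764,921.42 TiB

764,921.42 TiB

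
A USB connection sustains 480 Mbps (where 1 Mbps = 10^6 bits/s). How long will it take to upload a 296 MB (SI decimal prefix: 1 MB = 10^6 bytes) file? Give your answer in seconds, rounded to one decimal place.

4.9 seconds

296 MB = 296,000,000 bytes = 2,368,000,000 bits
480 Mbps = 480,000,000 bits/s
time = 2,368,000,000 / 480,000,000 = 4.9 s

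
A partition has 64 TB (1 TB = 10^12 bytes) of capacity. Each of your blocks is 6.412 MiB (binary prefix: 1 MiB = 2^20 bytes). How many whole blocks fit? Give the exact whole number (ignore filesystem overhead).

9,518,895

Capacity: 64 TB = 64,000,000,000,000 bytes
Per item: 6.412 MiB = 6,723,469.312 bytes
⌊64,000,000,000,000 / 6,723,469.312⌋ = 9,518,895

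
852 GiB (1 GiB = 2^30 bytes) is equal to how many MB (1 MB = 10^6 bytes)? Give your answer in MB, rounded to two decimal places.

914,828.03 MB

852 GiB × 1,073,741,824 bytes/GiB = 914,828,034,048 bytes
1 MB = 1,000,000 bytes
914,828,034,048 / 1,000,000 = 914,828.03 MB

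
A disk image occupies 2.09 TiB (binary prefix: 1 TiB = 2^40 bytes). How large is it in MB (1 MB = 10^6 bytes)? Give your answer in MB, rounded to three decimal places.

2.09 TiB × 1,099,511,627,776 bytes/TiB = 2,297,979,302,051.84 bytes
1 MB = 10^6 bytes = 1,000,000 bytes
2,297,979,302,051.84 / 1,000,000 = 2,297,979.302 MB

2,297,979.302 MB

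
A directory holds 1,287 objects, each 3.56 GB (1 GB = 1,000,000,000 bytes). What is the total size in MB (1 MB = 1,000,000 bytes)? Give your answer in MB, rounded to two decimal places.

Total = 1,287 × 3.56 GB = 4581.72 GB
= 4581.72 × 1,000,000,000 bytes = 4,581,720,000,000 bytes
1 MB = 1,000,000 bytes
4,581,720,000,000 / 1,000,000 = 4,581,720.00 MB

4,581,720.00 MB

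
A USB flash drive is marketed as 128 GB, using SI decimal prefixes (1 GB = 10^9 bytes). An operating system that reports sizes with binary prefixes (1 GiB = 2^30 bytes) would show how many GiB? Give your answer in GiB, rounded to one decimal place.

119.2 GiB

128 GB = 128 × 10^9 bytes = 128,000,000,000 bytes
1 GiB = 1,073,741,824 bytes
128,000,000,000 / 1,073,741,824 = 119.2 GiB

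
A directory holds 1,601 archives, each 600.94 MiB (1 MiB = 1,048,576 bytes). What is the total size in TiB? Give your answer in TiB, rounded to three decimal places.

0.918 TiB

Total = 1,601 × 600.94 MiB = 962104.94 MiB
= 962104.94 × 1,048,576 bytes = 1,008,840,149,565.44 bytes
1 TiB = 1,099,511,627,776 bytes
1,008,840,149,565.44 / 1,099,511,627,776 = 0.918 TiB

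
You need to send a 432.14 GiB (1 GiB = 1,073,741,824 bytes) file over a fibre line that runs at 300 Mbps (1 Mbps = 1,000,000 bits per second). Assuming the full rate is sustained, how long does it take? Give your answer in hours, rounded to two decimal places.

3.44 hours

432.14 GiB = 464,006,791,823.36 bytes = 3,712,054,334,586.88 bits
300 Mbps = 300,000,000 bits/s
time = 3,712,054,334,586.88 / 300,000,000 = 12,373.5144 s
12,373.5144 s / 3600 = 3.44 hours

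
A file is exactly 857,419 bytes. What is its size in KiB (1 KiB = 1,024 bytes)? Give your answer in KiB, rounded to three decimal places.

857,419 bytes given.
1 KiB = 1,024 bytes
857,419 / 1,024 = 837.323 KiB

837.323 KiB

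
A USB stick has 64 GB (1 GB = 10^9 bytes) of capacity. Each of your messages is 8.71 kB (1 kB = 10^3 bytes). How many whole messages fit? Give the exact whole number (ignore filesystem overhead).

Capacity: 64 GB = 64,000,000,000 bytes
Per item: 8.71 kB = 8,710 bytes
⌊64,000,000,000 / 8,710⌋ = 7,347,876

7,347,876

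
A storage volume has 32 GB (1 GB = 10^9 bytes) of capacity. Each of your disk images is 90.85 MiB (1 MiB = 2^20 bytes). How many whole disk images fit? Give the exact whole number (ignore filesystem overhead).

Capacity: 32 GB = 32,000,000,000 bytes
Per item: 90.85 MiB = 95,263,129.6 bytes
⌊32,000,000,000 / 95,263,129.6⌋ = 335

335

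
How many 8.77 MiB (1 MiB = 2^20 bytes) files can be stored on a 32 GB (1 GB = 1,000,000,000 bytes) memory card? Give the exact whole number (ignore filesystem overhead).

3,479

Capacity: 32 GB = 32,000,000,000 bytes
Per item: 8.77 MiB = 9,196,011.52 bytes
⌊32,000,000,000 / 9,196,011.52⌋ = 3,479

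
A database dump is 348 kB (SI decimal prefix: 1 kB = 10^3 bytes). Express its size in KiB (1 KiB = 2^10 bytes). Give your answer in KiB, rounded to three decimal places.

339.844 KiB

348 kB × 1,000 bytes/kB = 348,000 bytes
1 KiB = 1,024 bytes
348,000 / 1,024 = 339.844 KiB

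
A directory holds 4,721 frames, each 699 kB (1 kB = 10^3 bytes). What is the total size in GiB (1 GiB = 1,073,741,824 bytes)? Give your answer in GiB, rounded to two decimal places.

Total = 4,721 × 699 kB = 3,299,979 kB
= 3,299,979 × 1,000 bytes = 3,299,979,000 bytes
1 GiB = 1,073,741,824 bytes
3,299,979,000 / 1,073,741,824 = 3.07 GiB

3.07 GiB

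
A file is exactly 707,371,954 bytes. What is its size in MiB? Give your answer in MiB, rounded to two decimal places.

674.60 MiB

707,371,954 bytes given.
1 MiB = 2^20 bytes = 1,048,576 bytes
707,371,954 / 1,048,576 = 674.60 MiB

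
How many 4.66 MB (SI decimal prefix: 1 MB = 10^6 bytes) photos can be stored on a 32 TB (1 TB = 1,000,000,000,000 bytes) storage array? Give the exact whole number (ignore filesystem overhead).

6,866,952

Capacity: 32 TB = 32,000,000,000,000 bytes
Per item: 4.66 MB = 4,660,000 bytes
⌊32,000,000,000,000 / 4,660,000⌋ = 6,866,952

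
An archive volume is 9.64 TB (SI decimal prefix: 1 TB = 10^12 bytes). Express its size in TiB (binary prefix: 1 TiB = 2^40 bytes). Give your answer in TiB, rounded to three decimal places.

8.768 TiB

9.64 TB = 9.64 × 10^12 bytes = 9,640,000,000,000 bytes
1 TiB = 2^40 bytes = 1,099,511,627,776 bytes
9,640,000,000,000 / 1,099,511,627,776 = 8.768 TiB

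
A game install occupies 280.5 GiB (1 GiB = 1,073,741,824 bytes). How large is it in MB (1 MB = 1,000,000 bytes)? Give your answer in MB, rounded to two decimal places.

301,184.58 MB

280.5 GiB × 1,073,741,824 bytes/GiB = 301,184,581,632 bytes
1 MB = 1,000,000 bytes
301,184,581,632 / 1,000,000 = 301,184.58 MB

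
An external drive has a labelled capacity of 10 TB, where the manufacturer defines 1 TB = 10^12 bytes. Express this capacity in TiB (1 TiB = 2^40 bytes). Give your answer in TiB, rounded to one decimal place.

9.1 TiB

10 TB = 10 × 10^12 bytes = 10,000,000,000,000 bytes
1 TiB = 2^40 bytes = 1,099,511,627,776 bytes
10,000,000,000,000 / 1,099,511,627,776 = 9.1 TiB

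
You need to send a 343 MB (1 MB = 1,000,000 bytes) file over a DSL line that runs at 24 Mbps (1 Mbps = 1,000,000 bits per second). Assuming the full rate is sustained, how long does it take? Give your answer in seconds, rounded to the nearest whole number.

343 MB = 343,000,000 bytes = 2,744,000,000 bits
24 Mbps = 24,000,000 bits/s
time = 2,744,000,000 / 24,000,000 = 114 s

114 seconds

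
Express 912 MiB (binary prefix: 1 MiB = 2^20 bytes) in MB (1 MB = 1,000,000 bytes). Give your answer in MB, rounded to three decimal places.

956.301 MB

912 MiB × 1,048,576 bytes/MiB = 956,301,312 bytes
1 MB = 1,000,000 bytes
956,301,312 / 1,000,000 = 956.301 MB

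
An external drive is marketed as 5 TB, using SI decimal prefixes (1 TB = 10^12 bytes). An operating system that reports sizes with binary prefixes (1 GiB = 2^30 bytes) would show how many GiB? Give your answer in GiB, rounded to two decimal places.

4,656.61 GiB

5 TB × 1,000,000,000,000 bytes/TB = 5,000,000,000,000 bytes
1 GiB = 2^30 bytes = 1,073,741,824 bytes
5,000,000,000,000 / 1,073,741,824 = 4,656.61 GiB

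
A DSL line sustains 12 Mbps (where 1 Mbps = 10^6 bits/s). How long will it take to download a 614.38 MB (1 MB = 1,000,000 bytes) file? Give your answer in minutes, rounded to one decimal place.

614.38 MB = 614,380,000 bytes = 4,915,040,000 bits
12 Mbps = 12,000,000 bits/s
time = 4,915,040,000 / 12,000,000 = 409.59 s
409.59 s / 60 = 6.8 minutes

6.8 minutes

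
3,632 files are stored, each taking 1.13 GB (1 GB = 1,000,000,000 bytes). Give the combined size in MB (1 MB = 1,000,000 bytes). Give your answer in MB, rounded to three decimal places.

4,104,160.000 MB

Total = 3,632 × 1.13 GB = 4104.16 GB
= 4104.16 × 1,000,000,000 bytes = 4,104,160,000,000 bytes
1 MB = 1,000,000 bytes
4,104,160,000,000 / 1,000,000 = 4,104,160.000 MB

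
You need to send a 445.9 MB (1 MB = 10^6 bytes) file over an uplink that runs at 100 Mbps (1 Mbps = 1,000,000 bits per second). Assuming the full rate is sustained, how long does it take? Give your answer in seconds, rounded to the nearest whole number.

445.9 MB = 445,900,000 bytes = 3,567,200,000 bits
100 Mbps = 100,000,000 bits/s
time = 3,567,200,000 / 100,000,000 = 36 s

36 seconds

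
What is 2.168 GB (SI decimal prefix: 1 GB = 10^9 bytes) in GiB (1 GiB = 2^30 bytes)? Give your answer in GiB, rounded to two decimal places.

2.168 GB = 2.168 × 10^9 bytes = 2,168,000,000 bytes
1 GiB = 2^30 bytes = 1,073,741,824 bytes
2,168,000,000 / 1,073,741,824 = 2.02 GiB

2.02 GiB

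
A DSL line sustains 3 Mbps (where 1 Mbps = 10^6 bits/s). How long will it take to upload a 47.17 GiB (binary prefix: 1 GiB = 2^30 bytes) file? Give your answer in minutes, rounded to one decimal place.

47.17 GiB = 50,648,401,838.08 bytes = 405,187,214,704.64 bits
3 Mbps = 3,000,000 bits/s
time = 405,187,214,704.64 / 3,000,000 = 135,062.40 s
135,062.40 s / 60 = 2,251.0 minutes

2,251.0 minutes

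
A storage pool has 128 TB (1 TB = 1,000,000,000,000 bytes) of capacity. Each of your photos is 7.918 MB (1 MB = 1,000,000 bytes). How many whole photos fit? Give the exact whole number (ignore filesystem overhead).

Capacity: 128 TB = 128,000,000,000,000 bytes
Per item: 7.918 MB = 7,918,000 bytes
⌊128,000,000,000,000 / 7,918,000⌋ = 16,165,698

16,165,698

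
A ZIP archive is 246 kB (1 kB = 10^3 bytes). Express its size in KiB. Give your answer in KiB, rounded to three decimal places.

246 kB = 246 × 10^3 bytes = 246,000 bytes
1 KiB = 1,024 bytes
246,000 / 1,024 = 240.234 KiB

240.234 KiB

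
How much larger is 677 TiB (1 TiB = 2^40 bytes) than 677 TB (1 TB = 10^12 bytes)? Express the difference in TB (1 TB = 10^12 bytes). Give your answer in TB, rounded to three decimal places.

67.369 TB

677 TiB = 677 × 1,099,511,627,776 = 744,369,372,004,352 bytes
677 TB = 677 × 1,000,000,000,000 = 677,000,000,000,000 bytes
difference = 67,369,372,004,352 bytes
67,369,372,004,352 / 1,000,000,000,000 = 67.369 TB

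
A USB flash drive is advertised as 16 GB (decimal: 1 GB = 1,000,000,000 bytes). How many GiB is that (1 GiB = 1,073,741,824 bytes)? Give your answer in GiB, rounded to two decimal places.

14.90 GiB

16 GB × 1,000,000,000 bytes/GB = 16,000,000,000 bytes
1 GiB = 2^30 bytes = 1,073,741,824 bytes
16,000,000,000 / 1,073,741,824 = 14.90 GiB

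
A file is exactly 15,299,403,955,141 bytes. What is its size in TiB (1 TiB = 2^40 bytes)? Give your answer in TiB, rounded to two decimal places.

13.91 TiB

15,299,403,955,141 bytes given.
1 TiB = 2^40 bytes = 1,099,511,627,776 bytes
15,299,403,955,141 / 1,099,511,627,776 = 13.91 TiB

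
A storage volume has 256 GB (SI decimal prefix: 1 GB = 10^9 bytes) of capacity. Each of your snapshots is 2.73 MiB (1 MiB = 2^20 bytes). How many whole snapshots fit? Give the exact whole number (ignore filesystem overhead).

89,428

Capacity: 256 GB = 256,000,000,000 bytes
Per item: 2.73 MiB = 2,862,612.48 bytes
⌊256,000,000,000 / 2,862,612.48⌋ = 89,428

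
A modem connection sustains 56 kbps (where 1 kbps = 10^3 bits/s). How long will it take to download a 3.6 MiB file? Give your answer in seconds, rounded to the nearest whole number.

539 seconds

3.6 MiB = 3,774,873.6 bytes = 30,198,988.8 bits
56 kbps = 56,000 bits/s
time = 30,198,988.8 / 56,000 = 539 s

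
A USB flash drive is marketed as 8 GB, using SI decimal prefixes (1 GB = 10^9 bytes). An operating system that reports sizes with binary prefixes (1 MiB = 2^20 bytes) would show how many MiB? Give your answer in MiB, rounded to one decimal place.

7,629.4 MiB

8 GB = 8 × 10^9 bytes = 8,000,000,000 bytes
1 MiB = 1,048,576 bytes
8,000,000,000 / 1,048,576 = 7,629.4 MiB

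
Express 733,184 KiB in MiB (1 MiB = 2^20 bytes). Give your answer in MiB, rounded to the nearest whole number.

733,184 KiB × 1,024 bytes/KiB = 750,780,416 bytes
1 MiB = 1,048,576 bytes
750,780,416 / 1,048,576 = 716 MiB

716 MiB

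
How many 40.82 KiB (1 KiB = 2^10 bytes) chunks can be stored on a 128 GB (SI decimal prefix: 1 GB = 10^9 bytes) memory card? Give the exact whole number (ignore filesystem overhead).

Capacity: 128 GB = 128,000,000,000 bytes
Per item: 40.82 KiB = 41,799.68 bytes
⌊128,000,000,000 / 41,799.68⌋ = 3,062,224

3,062,224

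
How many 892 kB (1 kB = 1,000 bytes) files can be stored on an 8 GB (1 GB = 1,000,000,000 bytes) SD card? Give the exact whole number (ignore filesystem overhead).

8,968

Capacity: 8 GB = 8,000,000,000 bytes
Per item: 892 kB = 892,000 bytes
⌊8,000,000,000 / 892,000⌋ = 8,968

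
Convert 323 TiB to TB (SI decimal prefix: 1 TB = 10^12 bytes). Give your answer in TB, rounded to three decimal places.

323 TiB = 323 × 2^40 bytes = 355,142,255,771,648 bytes
1 TB = 10^12 bytes = 1,000,000,000,000 bytes
355,142,255,771,648 / 1,000,000,000,000 = 355.142 TB

355.142 TB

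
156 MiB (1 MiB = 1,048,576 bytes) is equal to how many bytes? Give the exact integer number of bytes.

163,577,856 bytes

156 × 1,048,576 = 163,577,856 bytes  (1 MiB = 2^20 bytes)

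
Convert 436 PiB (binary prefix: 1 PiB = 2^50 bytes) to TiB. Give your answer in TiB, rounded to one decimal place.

446,464.0 TiB

436 PiB = 436 × 2^50 bytes = 490,892,359,383,384,064 bytes
1 TiB = 2^40 bytes = 1,099,511,627,776 bytes
490,892,359,383,384,064 / 1,099,511,627,776 = 446,464.0 TiB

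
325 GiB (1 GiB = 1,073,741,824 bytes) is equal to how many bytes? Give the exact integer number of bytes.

325 × 1,073,741,824 = 348,966,092,800 bytes  (1 GiB = 2^30 bytes)

348,966,092,800 bytes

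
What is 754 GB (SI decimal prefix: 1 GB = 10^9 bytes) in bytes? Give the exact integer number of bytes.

754 × 1,000,000,000 = 754,000,000,000 bytes  (1 GB = 10^9 bytes)

754,000,000,000 bytes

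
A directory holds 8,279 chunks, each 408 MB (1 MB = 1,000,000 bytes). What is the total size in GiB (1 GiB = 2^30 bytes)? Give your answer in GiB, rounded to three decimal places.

3,145.851 GiB

Total = 8,279 × 408 MB = 3,377,832 MB
= 3,377,832 × 1,000,000 bytes = 3,377,832,000,000 bytes
1 GiB = 1,073,741,824 bytes
3,377,832,000,000 / 1,073,741,824 = 3,145.851 GiB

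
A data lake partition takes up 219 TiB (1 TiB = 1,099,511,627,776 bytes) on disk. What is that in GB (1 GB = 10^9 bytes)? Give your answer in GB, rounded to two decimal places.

219 TiB × 1,099,511,627,776 bytes/TiB = 240,793,046,482,944 bytes
1 GB = 10^9 bytes = 1,000,000,000 bytes
240,793,046,482,944 / 1,000,000,000 = 240,793.05 GB

240,793.05 GB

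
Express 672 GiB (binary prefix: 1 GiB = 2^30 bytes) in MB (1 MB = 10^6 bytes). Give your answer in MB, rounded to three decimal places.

721,554.506 MB

672 GiB = 672 × 2^30 bytes = 721,554,505,728 bytes
1 MB = 10^6 bytes = 1,000,000 bytes
721,554,505,728 / 1,000,000 = 721,554.506 MB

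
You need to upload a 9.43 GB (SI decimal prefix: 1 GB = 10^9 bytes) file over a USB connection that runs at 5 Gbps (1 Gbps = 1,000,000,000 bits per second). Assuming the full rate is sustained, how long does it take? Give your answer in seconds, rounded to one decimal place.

15.1 seconds

9.43 GB = 9,430,000,000 bytes = 75,440,000,000 bits
5 Gbps = 5,000,000,000 bits/s
time = 75,440,000,000 / 5,000,000,000 = 15.1 s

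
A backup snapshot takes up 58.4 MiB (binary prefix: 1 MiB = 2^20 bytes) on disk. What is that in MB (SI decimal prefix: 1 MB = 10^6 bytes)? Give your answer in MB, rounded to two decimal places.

61.24 MB

58.4 MiB = 58.4 × 2^20 bytes = 61,236,838.4 bytes
1 MB = 10^6 bytes = 1,000,000 bytes
61,236,838.4 / 1,000,000 = 61.24 MB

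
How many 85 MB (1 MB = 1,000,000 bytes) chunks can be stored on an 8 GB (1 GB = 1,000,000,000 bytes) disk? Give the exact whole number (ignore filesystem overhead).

Capacity: 8 GB = 8,000,000,000 bytes
Per item: 85 MB = 85,000,000 bytes
⌊8,000,000,000 / 85,000,000⌋ = 94

94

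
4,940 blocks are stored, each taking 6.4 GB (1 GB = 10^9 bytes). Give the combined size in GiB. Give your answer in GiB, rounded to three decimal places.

29,444.695 GiB

Total = 4,940 × 6.4 GB = 31,616 GB
= 31,616 × 1,000,000,000 bytes = 31,616,000,000,000 bytes
1 GiB = 1,073,741,824 bytes
31,616,000,000,000 / 1,073,741,824 = 29,444.695 GiB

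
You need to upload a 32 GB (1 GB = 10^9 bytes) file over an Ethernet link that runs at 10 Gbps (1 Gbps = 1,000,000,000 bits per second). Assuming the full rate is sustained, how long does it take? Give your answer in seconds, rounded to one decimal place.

32 GB = 32,000,000,000 bytes = 256,000,000,000 bits
10 Gbps = 10,000,000,000 bits/s
time = 256,000,000,000 / 10,000,000,000 = 25.6 s

25.6 seconds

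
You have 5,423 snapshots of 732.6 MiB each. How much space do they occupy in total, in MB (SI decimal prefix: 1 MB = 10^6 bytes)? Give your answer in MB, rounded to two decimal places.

4,165,876.89 MB

Total = 5,423 × 732.6 MiB = 3972889.8 MiB
= 3972889.8 × 1,048,576 bytes = 4,165,876,894,924.8 bytes
1 MB = 1,000,000 bytes
4,165,876,894,924.8 / 1,000,000 = 4,165,876.89 MB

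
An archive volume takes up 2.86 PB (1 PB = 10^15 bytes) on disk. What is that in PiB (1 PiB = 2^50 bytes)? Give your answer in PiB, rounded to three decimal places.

2.86 PB × 1,000,000,000,000,000 bytes/PB = 2,860,000,000,000,000 bytes
1 PiB = 1,125,899,906,842,624 bytes
2,860,000,000,000,000 / 1,125,899,906,842,624 = 2.540 PiB

2.540 PiB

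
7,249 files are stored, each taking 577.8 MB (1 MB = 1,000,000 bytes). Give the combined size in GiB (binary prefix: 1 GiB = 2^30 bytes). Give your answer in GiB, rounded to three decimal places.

3,900.819 GiB

Total = 7,249 × 577.8 MB = 4188472.2 MB
= 4188472.2 × 1,000,000 bytes = 4,188,472,200,000 bytes
1 GiB = 1,073,741,824 bytes
4,188,472,200,000 / 1,073,741,824 = 3,900.819 GiB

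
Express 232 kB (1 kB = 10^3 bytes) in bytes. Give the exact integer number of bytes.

232 × 1,000 = 232,000 bytes  (1 kB = 10^3 bytes)

232,000 bytes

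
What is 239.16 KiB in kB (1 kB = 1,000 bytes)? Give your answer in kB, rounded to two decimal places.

239.16 KiB = 239.16 × 2^10 bytes = 244,899.84 bytes
1 kB = 1,000 bytes
244,899.84 / 1,000 = 244.90 kB

244.90 kB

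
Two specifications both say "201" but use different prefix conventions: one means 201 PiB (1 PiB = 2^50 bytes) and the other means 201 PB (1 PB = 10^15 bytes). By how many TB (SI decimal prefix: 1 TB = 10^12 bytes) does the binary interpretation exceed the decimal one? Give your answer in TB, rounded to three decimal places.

25,305.881 TB

201 PiB = 201 × 1,125,899,906,842,624 = 226,305,881,275,367,424 bytes
201 PB = 201 × 1,000,000,000,000,000 = 201,000,000,000,000,000 bytes
difference = 25,305,881,275,367,424 bytes
25,305,881,275,367,424 / 1,000,000,000,000 = 25,305.881 TB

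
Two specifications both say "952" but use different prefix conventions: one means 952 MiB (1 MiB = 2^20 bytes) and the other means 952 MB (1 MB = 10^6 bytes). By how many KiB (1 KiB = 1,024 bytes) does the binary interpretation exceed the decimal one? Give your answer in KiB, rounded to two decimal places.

45,160.50 KiB

952 MiB = 952 × 1,048,576 = 998,244,352 bytes
952 MB = 952 × 1,000,000 = 952,000,000 bytes
difference = 46,244,352 bytes
46,244,352 / 1,024 = 45,160.50 KiB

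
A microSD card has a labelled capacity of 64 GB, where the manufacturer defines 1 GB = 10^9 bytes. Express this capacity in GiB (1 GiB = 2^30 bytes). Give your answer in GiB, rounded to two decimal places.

59.60 GiB

64 GB × 1,000,000,000 bytes/GB = 64,000,000,000 bytes
1 GiB = 2^30 bytes = 1,073,741,824 bytes
64,000,000,000 / 1,073,741,824 = 59.60 GiB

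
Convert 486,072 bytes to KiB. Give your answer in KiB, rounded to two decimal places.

474.68 KiB

486,072 bytes given.
1 KiB = 2^10 bytes = 1,024 bytes
486,072 / 1,024 = 474.68 KiB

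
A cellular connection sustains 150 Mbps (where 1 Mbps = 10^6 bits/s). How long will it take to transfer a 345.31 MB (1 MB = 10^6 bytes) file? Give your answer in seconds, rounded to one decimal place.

345.31 MB = 345,310,000 bytes = 2,762,480,000 bits
150 Mbps = 150,000,000 bits/s
time = 2,762,480,000 / 150,000,000 = 18.4 s

18.4 seconds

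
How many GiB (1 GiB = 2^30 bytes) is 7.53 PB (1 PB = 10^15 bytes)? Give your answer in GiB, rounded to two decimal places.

7,012,858.99 GiB

7.53 PB = 7.53 × 10^15 bytes = 7,530,000,000,000,000 bytes
1 GiB = 2^30 bytes = 1,073,741,824 bytes
7,530,000,000,000,000 / 1,073,741,824 = 7,012,858.99 GiB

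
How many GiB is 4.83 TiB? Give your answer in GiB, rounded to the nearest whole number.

4,946 GiB

4.83 TiB = 4.83 × 2^40 bytes = 5,310,641,162,158.08 bytes
1 GiB = 2^30 bytes = 1,073,741,824 bytes
5,310,641,162,158.08 / 1,073,741,824 = 4,946 GiB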